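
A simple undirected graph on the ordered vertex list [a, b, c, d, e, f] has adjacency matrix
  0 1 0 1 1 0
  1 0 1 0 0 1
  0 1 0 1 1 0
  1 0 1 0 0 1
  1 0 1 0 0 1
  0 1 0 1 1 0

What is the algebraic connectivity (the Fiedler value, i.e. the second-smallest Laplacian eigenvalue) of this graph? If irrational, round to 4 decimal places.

With the vertex order [a, b, c, d, e, f], the degrees are [3, 3, 3, 3, 3, 3], giving D = diag(3, 3, 3, 3, 3, 3) and L = D - A. The sorted Laplacian eigenvalues are [0, 3, 3, 3, 3, 6]; the algebraic connectivity is the second entry, 3. The eigenvalues sum to 18, which equals trace(L) = 2|E|.

3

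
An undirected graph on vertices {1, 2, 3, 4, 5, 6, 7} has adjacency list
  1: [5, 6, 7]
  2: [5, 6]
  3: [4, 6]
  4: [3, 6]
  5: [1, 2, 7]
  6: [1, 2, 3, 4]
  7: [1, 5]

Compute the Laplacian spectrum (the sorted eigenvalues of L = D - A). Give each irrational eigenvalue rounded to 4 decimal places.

With the vertex order [1, 2, 3, 4, 5, 6, 7], the degrees are [3, 2, 2, 2, 3, 4, 2], giving D = diag(3, 2, 2, 2, 3, 4, 2) and L = D - A. The multiplicity of 0 as a Laplacian eigenvalue equals the number of connected components. The single zero eigenvalue shows the graph is connected. There is one zero in the spectrum, matching the 1 component.

[0, 0.6338, 1.7405, 3, 3.3172, 3.8665, 5.4420]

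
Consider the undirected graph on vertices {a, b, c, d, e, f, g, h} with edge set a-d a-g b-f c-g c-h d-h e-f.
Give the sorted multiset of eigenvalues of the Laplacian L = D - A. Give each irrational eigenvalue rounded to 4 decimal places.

Reading degrees in the order [a, b, c, d, e, f, g, h] gives [2, 1, 2, 2, 1, 2, 2, 2]; set D = diag(2, 1, 2, 2, 1, 2, 2, 2) and form L = D - A. L is symmetric positive semidefinite, so every eigenvalue is real and nonnegative. The 2 zero eigenvalues correspond to the 2 connected components. The eigenvalues sum to 14, which equals trace(L) = 2|E|. There are 2 zeros in the spectrum, matching the 2 components.

[0, 0, 1, 1.3820, 1.3820, 3, 3.6180, 3.6180]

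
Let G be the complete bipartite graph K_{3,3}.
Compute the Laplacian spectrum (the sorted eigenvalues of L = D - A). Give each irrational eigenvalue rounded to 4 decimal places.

[0, 3, 3, 3, 3, 6]

The graph has 6 vertices and degree multiset [3, 3, 3, 3, 3, 3]; D is the diagonal matrix of degrees and L = D - A. Diagonalising L (or applying a numerical eigensolver to the 6x6 matrix) gives the spectrum above. The single zero eigenvalue shows the graph is connected. By the matrix-tree theorem the graph has (1/6) * product of the nonzero eigenvalues = 81 spanning trees.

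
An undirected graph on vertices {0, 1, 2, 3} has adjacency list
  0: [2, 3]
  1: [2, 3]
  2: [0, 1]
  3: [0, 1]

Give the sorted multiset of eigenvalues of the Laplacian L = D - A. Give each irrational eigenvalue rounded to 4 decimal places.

[0, 2, 2, 4]

Each diagonal entry of L is the vertex degree and each off-diagonal entry is -1 where an edge is present, 0 otherwise; in the order [0, 1, 2, 3] the diagonal is [2, 2, 2, 2]. The multiplicity of 0 as a Laplacian eigenvalue equals the number of connected components. The single zero eigenvalue shows the graph is connected. The largest eigenvalue, 4, is at most the vertex count 4. The eigenvalues sum to 8, which equals trace(L) = 2|E|.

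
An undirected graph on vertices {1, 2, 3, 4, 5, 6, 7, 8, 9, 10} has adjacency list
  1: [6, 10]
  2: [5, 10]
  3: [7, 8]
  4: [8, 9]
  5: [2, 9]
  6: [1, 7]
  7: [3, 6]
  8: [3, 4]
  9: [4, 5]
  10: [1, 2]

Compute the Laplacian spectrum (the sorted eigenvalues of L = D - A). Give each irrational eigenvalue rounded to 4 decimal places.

[0, 0.3820, 0.3820, 1.3820, 1.3820, 2.6180, 2.6180, 3.6180, 3.6180, 4]

Each diagonal entry of L is the vertex degree and each off-diagonal entry is -1 where an edge is present, 0 otherwise; in the order [1, 2, 3, 4, 5, 6, 7, 8, 9, 10] the diagonal is [2, 2, 2, 2, 2, 2, 2, 2, 2, 2]. Since every row of L sums to 0, the all-ones vector is in the kernel and 0 is an eigenvalue. By the matrix-tree theorem the graph has (1/10) * product of the nonzero eigenvalues = 10 spanning trees. There is one zero in the spectrum, matching the 1 component.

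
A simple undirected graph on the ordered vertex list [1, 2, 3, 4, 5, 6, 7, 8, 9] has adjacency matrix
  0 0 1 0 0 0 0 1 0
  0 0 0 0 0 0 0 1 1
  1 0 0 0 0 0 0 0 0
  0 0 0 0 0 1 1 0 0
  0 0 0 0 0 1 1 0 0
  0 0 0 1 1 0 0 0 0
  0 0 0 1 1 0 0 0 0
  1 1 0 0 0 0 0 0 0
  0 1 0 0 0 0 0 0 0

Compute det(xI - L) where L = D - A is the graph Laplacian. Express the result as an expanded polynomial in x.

With the vertex order [1, 2, 3, 4, 5, 6, 7, 8, 9], the degrees are [2, 2, 1, 2, 2, 2, 2, 2, 1], giving D = diag(2, 2, 1, 2, 2, 2, 2, 2, 1) and L = D - A. Computing det(xI - L) by cofactor expansion (or equivalently via sum-over-permutations) gives x^9 - 16x^8 + 105x^7 - 364x^6 + 713x^5 - 776x^4 + 420x^3 - 80x^2. Since p(0) = det(-L) = 0, x divides p(x). There are 2 zeros in the spectrum, matching the 2 components.

x^9 - 16x^8 + 105x^7 - 364x^6 + 713x^5 - 776x^4 + 420x^3 - 80x^2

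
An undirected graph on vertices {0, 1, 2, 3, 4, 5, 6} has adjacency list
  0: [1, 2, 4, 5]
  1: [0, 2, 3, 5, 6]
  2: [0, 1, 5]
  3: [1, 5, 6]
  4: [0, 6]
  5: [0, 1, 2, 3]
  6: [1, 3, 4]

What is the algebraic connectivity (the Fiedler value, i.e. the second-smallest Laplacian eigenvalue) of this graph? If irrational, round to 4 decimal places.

1.6360

With the vertex order [0, 1, 2, 3, 4, 5, 6], the degrees are [4, 5, 3, 3, 2, 4, 3], giving D = diag(4, 5, 3, 3, 2, 4, 3) and L = D - A. The sorted Laplacian eigenvalues are [0, 1.6360, 2.1880, 3.8952, 4.7625, 5.3427, 6.1756]; the algebraic connectivity is the second entry, 1.6360. The eigenvalues sum to 24, which equals trace(L) = 2|E|. The largest eigenvalue, 6.1756, is at most the vertex count 7.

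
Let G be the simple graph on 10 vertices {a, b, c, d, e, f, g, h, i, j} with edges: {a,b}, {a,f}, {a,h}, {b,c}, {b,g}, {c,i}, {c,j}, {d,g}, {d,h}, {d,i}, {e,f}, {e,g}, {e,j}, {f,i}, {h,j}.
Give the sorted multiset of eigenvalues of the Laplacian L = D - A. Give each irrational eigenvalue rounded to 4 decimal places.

Each diagonal entry of L is the vertex degree and each off-diagonal entry is -1 where an edge is present, 0 otherwise; in the order [a, b, c, d, e, f, g, h, i, j] the diagonal is [3, 3, 3, 3, 3, 3, 3, 3, 3, 3]. Since every row of L sums to 0, the all-ones vector is in the kernel and 0 is an eigenvalue.

[0, 2, 2, 2, 2, 2, 5, 5, 5, 5]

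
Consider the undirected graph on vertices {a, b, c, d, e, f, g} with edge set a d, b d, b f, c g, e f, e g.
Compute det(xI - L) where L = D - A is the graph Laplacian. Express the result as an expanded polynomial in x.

x^7 - 12x^6 + 55x^5 - 120x^4 + 126x^3 - 56x^2 + 7x

Each diagonal entry of L is the vertex degree and each off-diagonal entry is -1 where an edge is present, 0 otherwise; in the order [a, b, c, d, e, f, g] the diagonal is [1, 2, 1, 2, 2, 2, 2]. L has integer entries, so p(x) = det(xI - L) has integer coefficients. Expanding the determinant yields x^7 - 12x^6 + 55x^5 - 120x^4 + 126x^3 - 56x^2 + 7x. Since p(0) = det(-L) = 0, x divides p(x). The largest eigenvalue, 3.8019, is at most the vertex count 7. By the matrix-tree theorem the graph has (1/7) * product of the nonzero eigenvalues = 1 spanning tree.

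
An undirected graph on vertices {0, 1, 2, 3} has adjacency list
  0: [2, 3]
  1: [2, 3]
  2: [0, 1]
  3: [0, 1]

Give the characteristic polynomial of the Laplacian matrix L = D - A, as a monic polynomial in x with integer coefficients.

Reading degrees in the order [0, 1, 2, 3] gives [2, 2, 2, 2]; set D = diag(2, 2, 2, 2) and form L = D - A. Computing det(xI - L) by cofactor expansion (or equivalently via sum-over-permutations) gives x^4 - 8x^3 + 20x^2 - 16x. Since p(0) = det(-L) = 0, x divides p(x). There is one zero in the spectrum, matching the 1 component. The eigenvalues sum to 8, which equals trace(L) = 2|E|.

x^4 - 8x^3 + 20x^2 - 16x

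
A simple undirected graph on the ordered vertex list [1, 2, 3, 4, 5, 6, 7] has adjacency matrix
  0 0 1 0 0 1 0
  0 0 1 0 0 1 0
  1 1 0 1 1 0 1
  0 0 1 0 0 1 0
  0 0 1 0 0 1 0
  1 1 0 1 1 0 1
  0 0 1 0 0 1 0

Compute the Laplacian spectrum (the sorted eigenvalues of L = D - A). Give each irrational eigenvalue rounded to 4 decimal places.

[0, 2, 2, 2, 2, 5, 7]

Reading degrees in the order [1, 2, 3, 4, 5, 6, 7] gives [2, 2, 5, 2, 2, 5, 2]; set D = diag(2, 2, 5, 2, 2, 5, 2) and form L = D - A. Diagonalising L (or applying a numerical eigensolver to the 7x7 matrix) gives the spectrum above. The single zero eigenvalue shows the graph is connected.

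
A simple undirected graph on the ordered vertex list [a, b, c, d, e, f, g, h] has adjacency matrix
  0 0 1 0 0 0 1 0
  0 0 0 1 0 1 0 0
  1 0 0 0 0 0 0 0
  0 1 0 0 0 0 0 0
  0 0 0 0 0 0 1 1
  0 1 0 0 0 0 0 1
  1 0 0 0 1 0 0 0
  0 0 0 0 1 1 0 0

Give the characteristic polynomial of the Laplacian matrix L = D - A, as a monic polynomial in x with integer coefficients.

x^8 - 14x^7 + 78x^6 - 220x^5 + 330x^4 - 252x^3 + 84x^2 - 8x

Reading degrees in the order [a, b, c, d, e, f, g, h] gives [2, 2, 1, 1, 2, 2, 2, 2]; set D = diag(2, 2, 1, 1, 2, 2, 2, 2) and form L = D - A. Computing det(xI - L) by cofactor expansion (or equivalently via sum-over-permutations) gives x^8 - 14x^7 + 78x^6 - 220x^5 + 330x^4 - 252x^3 + 84x^2 - 8x. The coefficient of x^7 equals -trace(L) = -14, matching the sum of degrees. The eigenvalues sum to 14, which equals trace(L) = 2|E|.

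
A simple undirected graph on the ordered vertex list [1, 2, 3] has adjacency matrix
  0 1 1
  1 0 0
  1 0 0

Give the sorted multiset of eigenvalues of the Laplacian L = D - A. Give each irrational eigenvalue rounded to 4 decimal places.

Reading degrees in the order [1, 2, 3] gives [2, 1, 1]; set D = diag(2, 1, 1) and form L = D - A. L is symmetric positive semidefinite, so every eigenvalue is real and nonnegative. The single zero eigenvalue shows the graph is connected.

[0, 1, 3]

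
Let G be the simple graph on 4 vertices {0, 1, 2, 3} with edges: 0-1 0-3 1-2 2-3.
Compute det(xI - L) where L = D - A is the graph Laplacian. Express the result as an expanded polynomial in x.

With the vertex order [0, 1, 2, 3], the degrees are [2, 2, 2, 2], giving D = diag(2, 2, 2, 2) and L = D - A. L has integer entries, so p(x) = det(xI - L) has integer coefficients. Expanding the determinant yields x^4 - 8x^3 + 20x^2 - 16x. The constant term is 0 because L is singular (the all-ones vector lies in its kernel).

x^4 - 8x^3 + 20x^2 - 16x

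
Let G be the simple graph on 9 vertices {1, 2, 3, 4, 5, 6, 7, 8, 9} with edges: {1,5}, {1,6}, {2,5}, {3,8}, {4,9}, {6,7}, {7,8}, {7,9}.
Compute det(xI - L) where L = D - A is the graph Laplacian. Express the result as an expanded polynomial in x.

Each diagonal entry of L is the vertex degree and each off-diagonal entry is -1 where an edge is present, 0 otherwise; in the order [1, 2, 3, 4, 5, 6, 7, 8, 9] the diagonal is [2, 1, 1, 1, 2, 2, 3, 2, 2]. L has integer entries, so p(x) = det(xI - L) has integer coefficients. Expanding the determinant yields x^9 - 16x^8 + 104x^7 - 354x^6 + 677x^5 - 724x^4 + 406x^3 - 104x^2 + 9x. The constant term is 0 because L is singular (the all-ones vector lies in its kernel). The eigenvalues sum to 16, which equals trace(L) = 2|E|.

x^9 - 16x^8 + 104x^7 - 354x^6 + 677x^5 - 724x^4 + 406x^3 - 104x^2 + 9x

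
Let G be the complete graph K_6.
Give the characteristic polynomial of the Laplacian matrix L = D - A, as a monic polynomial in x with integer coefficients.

The graph has 6 vertices and degree multiset [5, 5, 5, 5, 5, 5]; D is the diagonal matrix of degrees and L = D - A. Computing det(xI - L) by cofactor expansion (or equivalently via sum-over-permutations) gives x^6 - 30x^5 + 360x^4 - 2160x^3 + 6480x^2 - 7776x. Since p(0) = det(-L) = 0, x divides p(x). There is one zero in the spectrum, matching the 1 component.

x^6 - 30x^5 + 360x^4 - 2160x^3 + 6480x^2 - 7776x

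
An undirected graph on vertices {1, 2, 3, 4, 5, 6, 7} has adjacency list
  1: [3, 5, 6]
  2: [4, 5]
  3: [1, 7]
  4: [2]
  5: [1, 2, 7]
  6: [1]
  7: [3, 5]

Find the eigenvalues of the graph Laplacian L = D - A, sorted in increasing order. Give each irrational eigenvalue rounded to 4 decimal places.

Each diagonal entry of L is the vertex degree and each off-diagonal entry is -1 where an edge is present, 0 otherwise; in the order [1, 2, 3, 4, 5, 6, 7] the diagonal is [3, 2, 2, 1, 3, 1, 2]. Diagonalising L (or applying a numerical eigensolver to the 7x7 matrix) gives the spectrum above. The eigenvalues sum to 14, which equals trace(L) = 2|E|. There is one zero in the spectrum, matching the 1 component.

[0, 0.3820, 0.8851, 2, 2.6180, 3.2541, 4.8608]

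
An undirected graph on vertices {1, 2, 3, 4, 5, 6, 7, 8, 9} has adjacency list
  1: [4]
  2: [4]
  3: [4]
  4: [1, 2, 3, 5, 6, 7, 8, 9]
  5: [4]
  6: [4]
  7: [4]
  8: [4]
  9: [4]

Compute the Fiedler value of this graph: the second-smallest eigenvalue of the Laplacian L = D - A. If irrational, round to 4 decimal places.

Each diagonal entry of L is the vertex degree and each off-diagonal entry is -1 where an edge is present, 0 otherwise; in the order [1, 2, 3, 4, 5, 6, 7, 8, 9] the diagonal is [1, 1, 1, 8, 1, 1, 1, 1, 1]. Computing the eigenvalues of L and sorting gives [0, 1, 1, 1, 1, 1, 1, 1, 9]. The Fiedler value lambda_2 = 1 is strictly positive, so the graph is connected.

1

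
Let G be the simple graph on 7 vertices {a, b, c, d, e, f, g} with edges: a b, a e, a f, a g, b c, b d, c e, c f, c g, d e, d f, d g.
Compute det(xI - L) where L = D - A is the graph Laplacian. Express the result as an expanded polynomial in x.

x^7 - 24x^6 + 234x^5 - 1192x^4 + 3357x^3 - 4968x^2 + 3024x

Each diagonal entry of L is the vertex degree and each off-diagonal entry is -1 where an edge is present, 0 otherwise; in the order [a, b, c, d, e, f, g] the diagonal is [4, 3, 4, 4, 3, 3, 3]. The eigenvalues of L are [0, 3, 3, 3, 4, 4, 7]; the characteristic polynomial is the product of (x - lambda_i), which multiplies out to x^7 - 24x^6 + 234x^5 - 1192x^4 + 3357x^3 - 4968x^2 + 3024x. Since p(0) = det(-L) = 0, x divides p(x). By the matrix-tree theorem the graph has (1/7) * product of the nonzero eigenvalues = 432 spanning trees.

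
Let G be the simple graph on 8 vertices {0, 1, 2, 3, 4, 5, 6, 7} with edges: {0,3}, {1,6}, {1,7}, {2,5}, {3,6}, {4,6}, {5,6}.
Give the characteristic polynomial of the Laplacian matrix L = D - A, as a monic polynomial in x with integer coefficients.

x^8 - 14x^7 + 75x^6 - 198x^5 + 273x^4 - 192x^3 + 64x^2 - 8x

Reading degrees in the order [0, 1, 2, 3, 4, 5, 6, 7] gives [1, 2, 1, 2, 1, 2, 4, 1]; set D = diag(1, 2, 1, 2, 1, 2, 4, 1) and form L = D - A. L has integer entries, so p(x) = det(xI - L) has integer coefficients. Expanding the determinant yields x^8 - 14x^7 + 75x^6 - 198x^5 + 273x^4 - 192x^3 + 64x^2 - 8x. The coefficient of x^7 equals -trace(L) = -14, matching the sum of degrees. There is one zero in the spectrum, matching the 1 component.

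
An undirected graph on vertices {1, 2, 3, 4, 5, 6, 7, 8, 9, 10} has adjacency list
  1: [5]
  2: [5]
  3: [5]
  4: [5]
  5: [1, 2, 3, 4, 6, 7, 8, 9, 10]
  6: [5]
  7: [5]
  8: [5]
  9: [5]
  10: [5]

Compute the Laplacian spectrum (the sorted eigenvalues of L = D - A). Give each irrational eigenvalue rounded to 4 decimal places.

With the vertex order [1, 2, 3, 4, 5, 6, 7, 8, 9, 10], the degrees are [1, 1, 1, 1, 9, 1, 1, 1, 1, 1], giving D = diag(1, 1, 1, 1, 9, 1, 1, 1, 1, 1) and L = D - A. Diagonalising L (or applying a numerical eigensolver to the 10x10 matrix) gives the spectrum above. There is one zero in the spectrum, matching the 1 component. By the matrix-tree theorem the graph has (1/10) * product of the nonzero eigenvalues = 1 spanning tree.

[0, 1, 1, 1, 1, 1, 1, 1, 1, 10]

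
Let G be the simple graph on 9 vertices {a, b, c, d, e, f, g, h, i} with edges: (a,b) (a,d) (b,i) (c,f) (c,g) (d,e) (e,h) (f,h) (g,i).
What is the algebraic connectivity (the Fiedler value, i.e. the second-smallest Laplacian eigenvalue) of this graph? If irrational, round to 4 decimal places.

0.4679

Reading degrees in the order [a, b, c, d, e, f, g, h, i] gives [2, 2, 2, 2, 2, 2, 2, 2, 2]; set D = diag(2, 2, 2, 2, 2, 2, 2, 2, 2) and form L = D - A. The sorted Laplacian eigenvalues are [0, 0.4679, 0.4679, 1.6527, 1.6527, 3, 3, 3.8794, 3.8794]; the algebraic connectivity is the second entry, 0.4679. The eigenvalues sum to 18, which equals trace(L) = 2|E|. By the matrix-tree theorem the graph has (1/9) * product of the nonzero eigenvalues = 9 spanning trees.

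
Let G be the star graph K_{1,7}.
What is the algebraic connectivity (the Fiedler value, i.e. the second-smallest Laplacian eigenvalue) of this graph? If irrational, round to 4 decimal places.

The graph has 8 vertices and degree multiset [7, 1, 1, 1, 1, 1, 1, 1]; D is the diagonal matrix of degrees and L = D - A. The sorted Laplacian eigenvalues are [0, 1, 1, 1, 1, 1, 1, 8]; the algebraic connectivity is the second entry, 1. The largest eigenvalue, 8, is at most the vertex count 8. By the matrix-tree theorem the graph has (1/8) * product of the nonzero eigenvalues = 1 spanning tree.

1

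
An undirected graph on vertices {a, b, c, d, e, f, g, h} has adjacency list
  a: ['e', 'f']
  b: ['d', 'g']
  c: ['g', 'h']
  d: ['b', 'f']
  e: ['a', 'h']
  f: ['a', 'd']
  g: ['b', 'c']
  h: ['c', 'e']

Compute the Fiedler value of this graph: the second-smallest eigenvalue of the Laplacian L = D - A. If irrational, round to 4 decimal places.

Reading degrees in the order [a, b, c, d, e, f, g, h] gives [2, 2, 2, 2, 2, 2, 2, 2]; set D = diag(2, 2, 2, 2, 2, 2, 2, 2) and form L = D - A. Computing the eigenvalues of L and sorting gives [0, 0.5858, 0.5858, 2, 2, 3.4142, 3.4142, 4]. The Fiedler value lambda_2 = 0.5858 is strictly positive, so the graph is connected. By the matrix-tree theorem the graph has (1/8) * product of the nonzero eigenvalues = 8 spanning trees.

0.5858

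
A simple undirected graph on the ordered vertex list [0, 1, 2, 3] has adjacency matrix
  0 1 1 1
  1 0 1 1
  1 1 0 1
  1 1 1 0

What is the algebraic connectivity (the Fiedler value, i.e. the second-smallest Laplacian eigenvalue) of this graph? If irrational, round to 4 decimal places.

Each diagonal entry of L is the vertex degree and each off-diagonal entry is -1 where an edge is present, 0 otherwise; in the order [0, 1, 2, 3] the diagonal is [3, 3, 3, 3]. The smallest Laplacian eigenvalue is always 0. The next one, lambda_2 = 4, measures how hard the graph is to disconnect: larger values mean better connectivity.

4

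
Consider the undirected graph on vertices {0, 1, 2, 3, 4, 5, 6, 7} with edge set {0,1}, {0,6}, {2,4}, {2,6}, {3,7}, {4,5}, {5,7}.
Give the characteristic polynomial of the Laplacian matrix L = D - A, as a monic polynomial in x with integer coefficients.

Each diagonal entry of L is the vertex degree and each off-diagonal entry is -1 where an edge is present, 0 otherwise; in the order [0, 1, 2, 3, 4, 5, 6, 7] the diagonal is [2, 1, 2, 1, 2, 2, 2, 2]. L has integer entries, so p(x) = det(xI - L) has integer coefficients. Expanding the determinant yields x^8 - 14x^7 + 78x^6 - 220x^5 + 330x^4 - 252x^3 + 84x^2 - 8x. The coefficient of x^7 equals -trace(L) = -14, matching the sum of degrees. The largest eigenvalue, 3.8478, is at most the vertex count 8.

x^8 - 14x^7 + 78x^6 - 220x^5 + 330x^4 - 252x^3 + 84x^2 - 8x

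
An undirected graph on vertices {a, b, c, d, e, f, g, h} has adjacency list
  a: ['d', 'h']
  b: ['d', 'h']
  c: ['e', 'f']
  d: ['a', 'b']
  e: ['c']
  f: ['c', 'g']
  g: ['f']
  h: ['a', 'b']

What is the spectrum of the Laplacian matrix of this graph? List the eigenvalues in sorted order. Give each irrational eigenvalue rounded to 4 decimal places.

Reading degrees in the order [a, b, c, d, e, f, g, h] gives [2, 2, 2, 2, 1, 2, 1, 2]; set D = diag(2, 2, 2, 2, 1, 2, 1, 2) and form L = D - A. The multiplicity of 0 as a Laplacian eigenvalue equals the number of connected components. The 2 zero eigenvalues correspond to the 2 connected components.

[0, 0, 0.5858, 2, 2, 2, 3.4142, 4]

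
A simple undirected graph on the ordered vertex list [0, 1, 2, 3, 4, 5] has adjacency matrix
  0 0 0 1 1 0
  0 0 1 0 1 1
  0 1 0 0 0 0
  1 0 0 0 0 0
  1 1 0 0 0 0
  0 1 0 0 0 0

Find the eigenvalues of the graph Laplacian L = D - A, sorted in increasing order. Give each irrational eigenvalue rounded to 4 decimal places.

Reading degrees in the order [0, 1, 2, 3, 4, 5] gives [2, 3, 1, 1, 2, 1]; set D = diag(2, 3, 1, 1, 2, 1) and form L = D - A. L is symmetric positive semidefinite, so every eigenvalue is real and nonnegative. By the matrix-tree theorem the graph has (1/6) * product of the nonzero eigenvalues = 1 spanning tree. The largest eigenvalue, 4.2143, is at most the vertex count 6.

[0, 0.3249, 1, 1.4608, 3, 4.2143]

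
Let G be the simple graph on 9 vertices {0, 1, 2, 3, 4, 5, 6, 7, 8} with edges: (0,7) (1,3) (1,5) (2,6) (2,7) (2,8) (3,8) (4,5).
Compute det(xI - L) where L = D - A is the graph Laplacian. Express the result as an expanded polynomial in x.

x^9 - 16x^8 + 104x^7 - 354x^6 + 678x^5 - 730x^4 + 417x^3 - 110x^2 + 9x

With the vertex order [0, 1, 2, 3, 4, 5, 6, 7, 8], the degrees are [1, 2, 3, 2, 1, 2, 1, 2, 2], giving D = diag(1, 2, 3, 2, 1, 2, 1, 2, 2) and L = D - A. Computing det(xI - L) by cofactor expansion (or equivalently via sum-over-permutations) gives x^9 - 16x^8 + 104x^7 - 354x^6 + 678x^5 - 730x^4 + 417x^3 - 110x^2 + 9x. Since p(0) = det(-L) = 0, x divides p(x). By the matrix-tree theorem the graph has (1/9) * product of the nonzero eigenvalues = 1 spanning tree. The eigenvalues sum to 16, which equals trace(L) = 2|E|.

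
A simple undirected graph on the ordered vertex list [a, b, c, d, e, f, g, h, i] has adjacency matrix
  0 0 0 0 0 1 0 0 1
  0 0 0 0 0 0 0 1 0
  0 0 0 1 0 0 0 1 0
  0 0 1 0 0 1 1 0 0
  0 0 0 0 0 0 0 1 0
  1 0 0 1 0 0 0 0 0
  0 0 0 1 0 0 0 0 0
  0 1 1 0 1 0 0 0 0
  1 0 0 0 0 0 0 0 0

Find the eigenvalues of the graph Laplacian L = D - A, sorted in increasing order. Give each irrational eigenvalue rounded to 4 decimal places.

[0, 0.1658, 0.4679, 1, 1.3434, 1.6527, 3, 3.8794, 4.4909]

Reading degrees in the order [a, b, c, d, e, f, g, h, i] gives [2, 1, 2, 3, 1, 2, 1, 3, 1]; set D = diag(2, 1, 2, 3, 1, 2, 1, 3, 1) and form L = D - A. The multiplicity of 0 as a Laplacian eigenvalue equals the number of connected components. By the matrix-tree theorem the graph has (1/9) * product of the nonzero eigenvalues = 1 spanning tree.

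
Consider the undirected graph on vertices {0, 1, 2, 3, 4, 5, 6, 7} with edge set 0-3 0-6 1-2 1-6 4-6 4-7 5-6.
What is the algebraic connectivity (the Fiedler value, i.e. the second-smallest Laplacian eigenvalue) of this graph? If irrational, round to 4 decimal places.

0.3820

Reading degrees in the order [0, 1, 2, 3, 4, 5, 6, 7] gives [2, 2, 1, 1, 2, 1, 4, 1]; set D = diag(2, 2, 1, 1, 2, 1, 4, 1) and form L = D - A. The sorted Laplacian eigenvalues are [0, 0.3820, 0.3820, 0.7639, 2, 2.6180, 2.6180, 5.2361]; the algebraic connectivity is the second entry, 0.3820. By the matrix-tree theorem the graph has (1/8) * product of the nonzero eigenvalues = 1 spanning tree. There is one zero in the spectrum, matching the 1 component.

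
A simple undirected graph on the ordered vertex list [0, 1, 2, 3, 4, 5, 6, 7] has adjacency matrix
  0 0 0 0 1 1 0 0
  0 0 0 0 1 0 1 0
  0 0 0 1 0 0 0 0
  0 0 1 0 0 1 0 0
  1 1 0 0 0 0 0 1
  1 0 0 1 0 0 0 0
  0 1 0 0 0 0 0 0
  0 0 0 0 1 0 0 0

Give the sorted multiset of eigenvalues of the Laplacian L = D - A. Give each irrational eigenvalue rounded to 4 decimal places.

Reading degrees in the order [0, 1, 2, 3, 4, 5, 6, 7] gives [2, 2, 1, 2, 3, 2, 1, 1]; set D = diag(2, 2, 1, 2, 3, 2, 1, 1) and form L = D - A. L is symmetric positive semidefinite, so every eigenvalue is real and nonnegative.

[0, 0.1864, 0.5858, 1, 2, 2.4707, 3.4142, 4.3429]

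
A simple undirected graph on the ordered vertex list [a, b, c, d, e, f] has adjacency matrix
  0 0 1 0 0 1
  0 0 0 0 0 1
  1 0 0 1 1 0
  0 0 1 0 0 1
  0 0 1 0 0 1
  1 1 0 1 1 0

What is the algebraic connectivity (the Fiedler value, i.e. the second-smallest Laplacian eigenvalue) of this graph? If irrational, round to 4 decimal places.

Each diagonal entry of L is the vertex degree and each off-diagonal entry is -1 where an edge is present, 0 otherwise; in the order [a, b, c, d, e, f] the diagonal is [2, 1, 3, 2, 2, 4]. The smallest Laplacian eigenvalue is always 0. The next one, lambda_2 = 0.9139, measures how hard the graph is to disconnect: larger values mean better connectivity. There is one zero in the spectrum, matching the 1 component. The eigenvalues sum to 14, which equals trace(L) = 2|E|.

0.9139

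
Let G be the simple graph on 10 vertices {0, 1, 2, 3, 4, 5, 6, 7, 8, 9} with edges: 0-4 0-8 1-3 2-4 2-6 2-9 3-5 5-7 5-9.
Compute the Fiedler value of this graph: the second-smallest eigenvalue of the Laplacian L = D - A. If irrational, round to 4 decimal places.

Each diagonal entry of L is the vertex degree and each off-diagonal entry is -1 where an edge is present, 0 otherwise; in the order [0, 1, 2, 3, 4, 5, 6, 7, 8, 9] the diagonal is [2, 1, 3, 2, 2, 3, 1, 1, 1, 2]. Computing the eigenvalues of L and sorting gives [0, 0.1378, 0.4258, 0.6323, 1.3282, 1.5820, 2.3435, 3.0242, 3.9923, 4.5340]. The Fiedler value lambda_2 = 0.1378 is strictly positive, so the graph is connected. By the matrix-tree theorem the graph has (1/10) * product of the nonzero eigenvalues = 1 spanning tree. The eigenvalues sum to 18, which equals trace(L) = 2|E|.

0.1378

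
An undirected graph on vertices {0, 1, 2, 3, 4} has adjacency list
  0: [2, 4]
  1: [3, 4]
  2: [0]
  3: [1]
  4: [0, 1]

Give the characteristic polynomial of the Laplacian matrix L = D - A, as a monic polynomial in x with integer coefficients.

With the vertex order [0, 1, 2, 3, 4], the degrees are [2, 2, 1, 1, 2], giving D = diag(2, 2, 1, 1, 2) and L = D - A. L has integer entries, so p(x) = det(xI - L) has integer coefficients. Expanding the determinant yields x^5 - 8x^4 + 21x^3 - 20x^2 + 5x. Since p(0) = det(-L) = 0, x divides p(x). The largest eigenvalue, 3.6180, is at most the vertex count 5.

x^5 - 8x^4 + 21x^3 - 20x^2 + 5x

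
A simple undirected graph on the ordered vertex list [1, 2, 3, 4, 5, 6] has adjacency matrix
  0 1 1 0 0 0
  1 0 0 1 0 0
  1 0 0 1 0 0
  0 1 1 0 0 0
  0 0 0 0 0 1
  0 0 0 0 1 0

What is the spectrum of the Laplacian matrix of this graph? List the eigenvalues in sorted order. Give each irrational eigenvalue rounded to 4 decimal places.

With the vertex order [1, 2, 3, 4, 5, 6], the degrees are [2, 2, 2, 2, 1, 1], giving D = diag(2, 2, 2, 2, 1, 1) and L = D - A. Diagonalising L (or applying a numerical eigensolver to the 6x6 matrix) gives the spectrum above. The 2 zero eigenvalues correspond to the 2 connected components. The eigenvalues sum to 10, which equals trace(L) = 2|E|.

[0, 0, 2, 2, 2, 4]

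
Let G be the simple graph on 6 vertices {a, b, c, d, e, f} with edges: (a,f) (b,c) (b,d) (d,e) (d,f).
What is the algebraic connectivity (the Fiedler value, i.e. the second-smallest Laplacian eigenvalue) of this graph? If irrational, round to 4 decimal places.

Each diagonal entry of L is the vertex degree and each off-diagonal entry is -1 where an edge is present, 0 otherwise; in the order [a, b, c, d, e, f] the diagonal is [1, 2, 1, 3, 1, 2]. The smallest Laplacian eigenvalue is always 0. The next one, lambda_2 = 0.3820, measures how hard the graph is to disconnect: larger values mean better connectivity. By the matrix-tree theorem the graph has (1/6) * product of the nonzero eigenvalues = 1 spanning tree. The largest eigenvalue, 4.3028, is at most the vertex count 6.

0.3820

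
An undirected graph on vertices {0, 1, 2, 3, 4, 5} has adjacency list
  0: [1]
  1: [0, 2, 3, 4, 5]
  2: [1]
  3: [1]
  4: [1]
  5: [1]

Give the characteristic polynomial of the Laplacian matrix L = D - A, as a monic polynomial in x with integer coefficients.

x^6 - 10x^5 + 30x^4 - 40x^3 + 25x^2 - 6x

With the vertex order [0, 1, 2, 3, 4, 5], the degrees are [1, 5, 1, 1, 1, 1], giving D = diag(1, 5, 1, 1, 1, 1) and L = D - A. The eigenvalues of L are [0, 1, 1, 1, 1, 6]; the characteristic polynomial is the product of (x - lambda_i), which multiplies out to x^6 - 10x^5 + 30x^4 - 40x^3 + 25x^2 - 6x. The coefficient of x^5 equals -trace(L) = -10, matching the sum of degrees. The largest eigenvalue, 6, is at most the vertex count 6.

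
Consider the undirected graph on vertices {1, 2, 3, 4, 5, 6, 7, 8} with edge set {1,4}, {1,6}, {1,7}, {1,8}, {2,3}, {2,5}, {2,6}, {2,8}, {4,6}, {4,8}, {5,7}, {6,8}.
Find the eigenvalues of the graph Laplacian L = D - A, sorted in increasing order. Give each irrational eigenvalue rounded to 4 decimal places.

[0, 0.8061, 1.1305, 2.4670, 3.8345, 4.9487, 5, 5.8132]

Each diagonal entry of L is the vertex degree and each off-diagonal entry is -1 where an edge is present, 0 otherwise; in the order [1, 2, 3, 4, 5, 6, 7, 8] the diagonal is [4, 4, 1, 3, 2, 4, 2, 4]. Since every row of L sums to 0, the all-ones vector is in the kernel and 0 is an eigenvalue. The single zero eigenvalue shows the graph is connected.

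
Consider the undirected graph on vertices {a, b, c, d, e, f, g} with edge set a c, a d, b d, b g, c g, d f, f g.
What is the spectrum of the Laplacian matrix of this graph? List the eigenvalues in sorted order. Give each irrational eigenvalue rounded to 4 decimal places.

Each diagonal entry of L is the vertex degree and each off-diagonal entry is -1 where an edge is present, 0 otherwise; in the order [a, b, c, d, e, f, g] the diagonal is [2, 2, 2, 3, 0, 2, 3]. Diagonalising L (or applying a numerical eigensolver to the 7x7 matrix) gives the spectrum above. The 2 zero eigenvalues correspond to the 2 connected components. The largest eigenvalue, 4.7321, is at most the vertex count 7.

[0, 0, 1.2679, 2, 2, 4, 4.7321]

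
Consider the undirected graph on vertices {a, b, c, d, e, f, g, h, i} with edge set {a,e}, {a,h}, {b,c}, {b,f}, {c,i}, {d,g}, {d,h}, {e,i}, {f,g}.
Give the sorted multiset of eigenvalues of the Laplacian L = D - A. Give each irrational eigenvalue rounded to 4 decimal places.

[0, 0.4679, 0.4679, 1.6527, 1.6527, 3, 3, 3.8794, 3.8794]

With the vertex order [a, b, c, d, e, f, g, h, i], the degrees are [2, 2, 2, 2, 2, 2, 2, 2, 2], giving D = diag(2, 2, 2, 2, 2, 2, 2, 2, 2) and L = D - A. L is symmetric positive semidefinite, so every eigenvalue is real and nonnegative. The single zero eigenvalue shows the graph is connected.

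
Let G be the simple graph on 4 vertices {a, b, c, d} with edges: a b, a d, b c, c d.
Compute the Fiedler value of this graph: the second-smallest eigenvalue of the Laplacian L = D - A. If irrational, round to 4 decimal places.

2

Reading degrees in the order [a, b, c, d] gives [2, 2, 2, 2]; set D = diag(2, 2, 2, 2) and form L = D - A. Computing the eigenvalues of L and sorting gives [0, 2, 2, 4]. The Fiedler value lambda_2 = 2 is strictly positive, so the graph is connected. There is one zero in the spectrum, matching the 1 component.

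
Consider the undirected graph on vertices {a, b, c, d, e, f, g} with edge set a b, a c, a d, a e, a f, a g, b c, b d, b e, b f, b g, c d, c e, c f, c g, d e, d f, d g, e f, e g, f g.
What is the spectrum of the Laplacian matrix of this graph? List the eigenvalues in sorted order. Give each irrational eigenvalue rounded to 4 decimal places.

[0, 7, 7, 7, 7, 7, 7]

With the vertex order [a, b, c, d, e, f, g], the degrees are [6, 6, 6, 6, 6, 6, 6], giving D = diag(6, 6, 6, 6, 6, 6, 6) and L = D - A. The multiplicity of 0 as a Laplacian eigenvalue equals the number of connected components. By the matrix-tree theorem the graph has (1/7) * product of the nonzero eigenvalues = 16807 spanning trees. There is one zero in the spectrum, matching the 1 component.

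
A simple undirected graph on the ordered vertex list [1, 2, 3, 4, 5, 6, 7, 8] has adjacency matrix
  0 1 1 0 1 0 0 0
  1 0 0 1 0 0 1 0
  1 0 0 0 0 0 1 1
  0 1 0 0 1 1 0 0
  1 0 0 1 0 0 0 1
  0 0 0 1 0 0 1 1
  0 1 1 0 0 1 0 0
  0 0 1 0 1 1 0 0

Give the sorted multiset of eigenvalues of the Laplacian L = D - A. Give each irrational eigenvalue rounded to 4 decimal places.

Reading degrees in the order [1, 2, 3, 4, 5, 6, 7, 8] gives [3, 3, 3, 3, 3, 3, 3, 3]; set D = diag(3, 3, 3, 3, 3, 3, 3, 3) and form L = D - A. L is symmetric positive semidefinite, so every eigenvalue is real and nonnegative. The single zero eigenvalue shows the graph is connected. By the matrix-tree theorem the graph has (1/8) * product of the nonzero eigenvalues = 384 spanning trees.

[0, 2, 2, 2, 4, 4, 4, 6]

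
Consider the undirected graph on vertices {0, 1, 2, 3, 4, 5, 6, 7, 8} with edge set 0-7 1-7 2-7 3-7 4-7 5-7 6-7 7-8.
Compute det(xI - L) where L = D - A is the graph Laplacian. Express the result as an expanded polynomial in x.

With the vertex order [0, 1, 2, 3, 4, 5, 6, 7, 8], the degrees are [1, 1, 1, 1, 1, 1, 1, 8, 1], giving D = diag(1, 1, 1, 1, 1, 1, 1, 8, 1) and L = D - A. L has integer entries, so p(x) = det(xI - L) has integer coefficients. Expanding the determinant yields x^9 - 16x^8 + 84x^7 - 224x^6 + 350x^5 - 336x^4 + 196x^3 - 64x^2 + 9x. The coefficient of x^8 equals -trace(L) = -16, matching the sum of degrees. By the matrix-tree theorem the graph has (1/9) * product of the nonzero eigenvalues = 1 spanning tree. The eigenvalues sum to 16, which equals trace(L) = 2|E|.

x^9 - 16x^8 + 84x^7 - 224x^6 + 350x^5 - 336x^4 + 196x^3 - 64x^2 + 9x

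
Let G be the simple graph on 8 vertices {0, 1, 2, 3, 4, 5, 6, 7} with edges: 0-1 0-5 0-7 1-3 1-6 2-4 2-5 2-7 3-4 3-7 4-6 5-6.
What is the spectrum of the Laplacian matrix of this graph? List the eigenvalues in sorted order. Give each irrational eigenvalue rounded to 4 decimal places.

Each diagonal entry of L is the vertex degree and each off-diagonal entry is -1 where an edge is present, 0 otherwise; in the order [0, 1, 2, 3, 4, 5, 6, 7] the diagonal is [3, 3, 3, 3, 3, 3, 3, 3]. Since every row of L sums to 0, the all-ones vector is in the kernel and 0 is an eigenvalue. The single zero eigenvalue shows the graph is connected. There is one zero in the spectrum, matching the 1 component.

[0, 2, 2, 2, 4, 4, 4, 6]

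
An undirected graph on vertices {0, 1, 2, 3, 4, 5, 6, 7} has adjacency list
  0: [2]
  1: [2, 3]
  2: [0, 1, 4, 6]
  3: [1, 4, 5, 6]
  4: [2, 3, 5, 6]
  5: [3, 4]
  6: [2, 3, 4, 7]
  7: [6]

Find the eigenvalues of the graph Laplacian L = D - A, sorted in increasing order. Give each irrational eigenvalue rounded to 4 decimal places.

With the vertex order [0, 1, 2, 3, 4, 5, 6, 7], the degrees are [1, 2, 4, 4, 4, 2, 4, 1], giving D = diag(1, 2, 4, 4, 4, 2, 4, 1) and L = D - A. Since every row of L sums to 0, the all-ones vector is in the kernel and 0 is an eigenvalue.

[0, 0.7384, 0.9273, 1.7498, 2.9627, 4.3318, 5.2851, 6.0049]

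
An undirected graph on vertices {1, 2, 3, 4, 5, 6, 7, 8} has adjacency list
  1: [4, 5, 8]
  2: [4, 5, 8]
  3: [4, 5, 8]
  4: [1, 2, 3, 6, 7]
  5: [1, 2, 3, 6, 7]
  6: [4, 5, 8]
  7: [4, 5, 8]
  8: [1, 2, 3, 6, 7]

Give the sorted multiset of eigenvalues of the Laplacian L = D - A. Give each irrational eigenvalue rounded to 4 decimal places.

[0, 3, 3, 3, 3, 5, 5, 8]

Each diagonal entry of L is the vertex degree and each off-diagonal entry is -1 where an edge is present, 0 otherwise; in the order [1, 2, 3, 4, 5, 6, 7, 8] the diagonal is [3, 3, 3, 5, 5, 3, 3, 5]. The multiplicity of 0 as a Laplacian eigenvalue equals the number of connected components. The single zero eigenvalue shows the graph is connected. The eigenvalues sum to 30, which equals trace(L) = 2|E|.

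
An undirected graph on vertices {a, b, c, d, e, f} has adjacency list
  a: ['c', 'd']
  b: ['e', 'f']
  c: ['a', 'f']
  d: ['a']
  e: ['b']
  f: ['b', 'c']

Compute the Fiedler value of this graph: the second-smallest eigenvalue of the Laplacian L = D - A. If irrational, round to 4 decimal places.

0.2679

Reading degrees in the order [a, b, c, d, e, f] gives [2, 2, 2, 1, 1, 2]; set D = diag(2, 2, 2, 1, 1, 2) and form L = D - A. The smallest Laplacian eigenvalue is always 0. The next one, lambda_2 = 0.2679, measures how hard the graph is to disconnect: larger values mean better connectivity.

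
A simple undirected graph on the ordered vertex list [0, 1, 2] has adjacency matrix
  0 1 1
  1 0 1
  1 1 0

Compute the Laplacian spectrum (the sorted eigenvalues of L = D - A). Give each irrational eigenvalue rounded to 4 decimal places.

Each diagonal entry of L is the vertex degree and each off-diagonal entry is -1 where an edge is present, 0 otherwise; in the order [0, 1, 2] the diagonal is [2, 2, 2]. Diagonalising L (or applying a numerical eigensolver to the 3x3 matrix) gives the spectrum above. The largest eigenvalue, 3, is at most the vertex count 3. By the matrix-tree theorem the graph has (1/3) * product of the nonzero eigenvalues = 3 spanning trees.

[0, 3, 3]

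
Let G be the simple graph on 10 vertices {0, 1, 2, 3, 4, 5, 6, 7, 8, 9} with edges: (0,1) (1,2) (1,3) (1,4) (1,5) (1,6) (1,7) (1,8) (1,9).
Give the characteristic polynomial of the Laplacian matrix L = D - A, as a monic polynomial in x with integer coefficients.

With the vertex order [0, 1, 2, 3, 4, 5, 6, 7, 8, 9], the degrees are [1, 9, 1, 1, 1, 1, 1, 1, 1, 1], giving D = diag(1, 9, 1, 1, 1, 1, 1, 1, 1, 1) and L = D - A. Computing det(xI - L) by cofactor expansion (or equivalently via sum-over-permutations) gives x^10 - 18x^9 + 108x^8 - 336x^7 + 630x^6 - 756x^5 + 588x^4 - 288x^3 + 81x^2 - 10x. The constant term is 0 because L is singular (the all-ones vector lies in its kernel). The eigenvalues sum to 18, which equals trace(L) = 2|E|. There is one zero in the spectrum, matching the 1 component.

x^10 - 18x^9 + 108x^8 - 336x^7 + 630x^6 - 756x^5 + 588x^4 - 288x^3 + 81x^2 - 10x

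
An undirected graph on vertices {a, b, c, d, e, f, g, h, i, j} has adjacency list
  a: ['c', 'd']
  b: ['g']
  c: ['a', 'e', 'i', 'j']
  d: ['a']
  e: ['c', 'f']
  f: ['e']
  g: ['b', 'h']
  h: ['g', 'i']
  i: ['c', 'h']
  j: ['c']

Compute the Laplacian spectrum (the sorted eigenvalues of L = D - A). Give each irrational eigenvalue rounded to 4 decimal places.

[0, 0.1655, 0.3820, 0.6815, 1, 2, 2.4314, 2.6180, 3.4768, 5.2448]

Reading degrees in the order [a, b, c, d, e, f, g, h, i, j] gives [2, 1, 4, 1, 2, 1, 2, 2, 2, 1]; set D = diag(2, 1, 4, 1, 2, 1, 2, 2, 2, 1) and form L = D - A. L is symmetric positive semidefinite, so every eigenvalue is real and nonnegative.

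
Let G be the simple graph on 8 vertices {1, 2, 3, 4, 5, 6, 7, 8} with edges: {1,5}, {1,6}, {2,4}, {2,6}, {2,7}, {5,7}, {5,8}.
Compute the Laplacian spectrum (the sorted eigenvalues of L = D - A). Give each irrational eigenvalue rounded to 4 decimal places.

Each diagonal entry of L is the vertex degree and each off-diagonal entry is -1 where an edge is present, 0 otherwise; in the order [1, 2, 3, 4, 5, 6, 7, 8] the diagonal is [2, 3, 0, 1, 3, 2, 2, 1]. The multiplicity of 0 as a Laplacian eigenvalue equals the number of connected components. The 2 zero eigenvalues correspond to the 2 connected components. There are 2 zeros in the spectrum, matching the 2 components. The eigenvalues sum to 14, which equals trace(L) = 2|E|.

[0, 0, 0.5188, 1, 1.5858, 2.3111, 4.1701, 4.4142]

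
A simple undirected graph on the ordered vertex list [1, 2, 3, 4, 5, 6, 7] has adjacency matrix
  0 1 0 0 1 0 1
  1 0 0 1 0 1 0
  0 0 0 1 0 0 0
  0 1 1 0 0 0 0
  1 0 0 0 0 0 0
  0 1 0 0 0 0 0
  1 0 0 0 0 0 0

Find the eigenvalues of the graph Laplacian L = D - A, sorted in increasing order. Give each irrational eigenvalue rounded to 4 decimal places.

With the vertex order [1, 2, 3, 4, 5, 6, 7], the degrees are [3, 3, 1, 2, 1, 1, 1], giving D = diag(3, 3, 1, 2, 1, 1, 1) and L = D - A. Diagonalising L (or applying a numerical eigensolver to the 7x7 matrix) gives the spectrum above. By the matrix-tree theorem the graph has (1/7) * product of the nonzero eigenvalues = 1 spanning tree. The eigenvalues sum to 12, which equals trace(L) = 2|E|.

[0, 0.3217, 0.6802, 1, 2.1397, 3.2297, 4.6287]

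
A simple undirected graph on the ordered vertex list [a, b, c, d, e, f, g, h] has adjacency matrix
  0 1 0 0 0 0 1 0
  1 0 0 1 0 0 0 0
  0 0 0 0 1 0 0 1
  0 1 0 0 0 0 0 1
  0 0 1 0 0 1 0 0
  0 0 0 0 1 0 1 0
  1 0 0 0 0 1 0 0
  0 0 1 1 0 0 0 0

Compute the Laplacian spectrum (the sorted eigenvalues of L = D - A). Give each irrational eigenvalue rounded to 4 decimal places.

With the vertex order [a, b, c, d, e, f, g, h], the degrees are [2, 2, 2, 2, 2, 2, 2, 2], giving D = diag(2, 2, 2, 2, 2, 2, 2, 2) and L = D - A. The multiplicity of 0 as a Laplacian eigenvalue equals the number of connected components. The single zero eigenvalue shows the graph is connected. There is one zero in the spectrum, matching the 1 component.

[0, 0.5858, 0.5858, 2, 2, 3.4142, 3.4142, 4]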